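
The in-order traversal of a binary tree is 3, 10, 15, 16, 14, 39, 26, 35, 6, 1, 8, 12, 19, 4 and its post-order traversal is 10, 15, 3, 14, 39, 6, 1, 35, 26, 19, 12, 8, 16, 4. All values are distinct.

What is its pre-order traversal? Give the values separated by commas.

The last element of post-order is the root; it splits in-order into left and right subtrees.
Root 4: left subtree has 13 nodes {3, 10, 15, 16, 14, 39, 26, 35, 6, 1, 8, 12, 19}, right has 0 { }.
  Root 16: left subtree has 3 nodes {3, 10, 15}, right has 9 {14, 39, 26, 35, 6, 1, 8, 12, 19}.
    Root 3: left subtree has 0 nodes { }, right has 2 {10, 15}.
      Root 15: left subtree has 1 node {10}, right has 0 { }.
    Root 8: left subtree has 6 nodes {14, 39, 26, 35, 6, 1}, right has 2 {12, 19}.
      Root 26: left subtree has 2 nodes {14, 39}, right has 3 {35, 6, 1}.
        Root 39: left subtree has 1 node {14}, right has 0 { }.
        Root 35: left subtree has 0 nodes { }, right has 2 {6, 1}.
          Root 1: left subtree has 1 node {6}, right has 0 { }.
      Root 12: left subtree has 0 nodes { }, right has 1 {19}.

4, 16, 3, 15, 10, 8, 26, 39, 14, 35, 1, 6, 12, 19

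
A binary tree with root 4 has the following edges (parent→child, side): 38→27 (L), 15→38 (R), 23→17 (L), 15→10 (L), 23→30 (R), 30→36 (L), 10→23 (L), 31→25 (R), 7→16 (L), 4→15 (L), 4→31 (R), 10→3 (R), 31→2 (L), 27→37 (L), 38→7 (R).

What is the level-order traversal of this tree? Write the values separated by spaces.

4 15 31 10 38 2 25 23 3 27 7 17 30 37 16 36

Level-order visits nodes level by level from the root, left to right within each level.
Level 0: 4
Level 1: 15, 31
Level 2: 10, 38, 2, 25
Level 3: 23, 3, 27, 7
Level 4: 17, 30, 37, 16
Level 5: 36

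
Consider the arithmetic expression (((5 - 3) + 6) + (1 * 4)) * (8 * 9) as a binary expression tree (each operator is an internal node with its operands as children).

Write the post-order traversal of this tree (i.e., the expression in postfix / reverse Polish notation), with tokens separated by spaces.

5 3 - 6 + 1 4 * + 8 9 * *

Post-order on an expression tree gives postfix notation: for each operator, emit left operand, right operand, then the operator.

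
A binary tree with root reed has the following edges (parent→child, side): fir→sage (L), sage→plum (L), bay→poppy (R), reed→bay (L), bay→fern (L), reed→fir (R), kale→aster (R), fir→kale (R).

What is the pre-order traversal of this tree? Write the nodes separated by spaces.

reed bay fern poppy fir sage plum kale aster

Pre-order visits the node, then its left subtree, then its right subtree.
Visit reed.
At reed: go left to bay.
  Visit bay.
  At bay: go left to fern.
    fern is a leaf — visit fern.
  At bay: go right to poppy.
    poppy is a leaf — visit poppy.
At reed: go right to fir.
  Visit fir.
  At fir: go left to sage.
    Visit sage.
    At sage: go left to plum.
      plum is a leaf — visit plum.
    At sage: no right child.
  At fir: go right to kale.
    Visit kale.
    At kale: no left child.
    At kale: go right to aster.
      aster is a leaf — visit aster.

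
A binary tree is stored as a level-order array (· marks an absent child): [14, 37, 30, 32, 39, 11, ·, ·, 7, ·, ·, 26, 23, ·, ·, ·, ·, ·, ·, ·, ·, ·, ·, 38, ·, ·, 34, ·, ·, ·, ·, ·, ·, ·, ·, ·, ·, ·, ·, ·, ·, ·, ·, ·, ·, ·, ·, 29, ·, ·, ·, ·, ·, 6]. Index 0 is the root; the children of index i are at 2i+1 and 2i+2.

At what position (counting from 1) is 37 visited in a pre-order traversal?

Pre-order visits the node, then its left subtree, then its right subtree.
Visit 14.
At 14: go left to 37.
  Visit 37.
  At 37: go left to 32.
    Visit 32.
    At 32: no left child.
    At 32: go right to 7.
      7 is a leaf — visit 7.
  At 37: go right to 39.
    39 is a leaf — visit 39.
At 14: go right to 30.
  Visit 30.
  At 30: go left to 11.
    Visit 11.
    At 11: go left to 26.
      Visit 26.
      At 26: go left to 38.
        Visit 38.
        At 38: go left to 29.
          29 is a leaf — visit 29.
        At 38: no right child.
      At 26: no right child.
    At 11: go right to 23.
      Visit 23.
      At 23: no left child.
      At 23: go right to 34.
        Visit 34.
        At 34: go left to 6.
          6 is a leaf — visit 6.
        At 34: no right child.
  At 30: no right child.
Full pre-order sequence: 14, 37, 32, 7, 39, 30, 11, 26, 38, 29, 23, 34, 6.

2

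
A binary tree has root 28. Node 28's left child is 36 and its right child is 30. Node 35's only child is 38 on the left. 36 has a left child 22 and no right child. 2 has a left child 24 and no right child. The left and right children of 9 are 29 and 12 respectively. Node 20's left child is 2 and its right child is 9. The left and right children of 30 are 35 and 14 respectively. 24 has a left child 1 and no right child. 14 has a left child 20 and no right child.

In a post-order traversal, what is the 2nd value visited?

Post-order visits the left subtree, then the right subtree, then the node.
At 28: go left to 36.
  At 36: go left to 22.
    22 is a leaf — visit 22.
  At 36: no right child.
  Visit 36.
At 28: go right to 30.
  At 30: go left to 35.
    At 35: go left to 38.
      38 is a leaf — visit 38.
    At 35: no right child.
    Visit 35.
  At 30: go right to 14.
    At 14: go left to 20.
      At 20: go left to 2.
        At 2: go left to 24.
          At 24: go left to 1.
            1 is a leaf — visit 1.
          At 24: no right child.
          Visit 24.
        At 2: no right child.
        Visit 2.
      At 20: go right to 9.
        At 9: go left to 29.
          29 is a leaf — visit 29.
        At 9: go right to 12.
          12 is a leaf — visit 12.
        Visit 9.
      Visit 20.
    At 14: no right child.
    Visit 14.
  Visit 30.
Visit 28.
Full post-order sequence: 22, 36, 38, 35, 1, 24, 2, 29, 12, 9, 20, 14, 30, 28.

36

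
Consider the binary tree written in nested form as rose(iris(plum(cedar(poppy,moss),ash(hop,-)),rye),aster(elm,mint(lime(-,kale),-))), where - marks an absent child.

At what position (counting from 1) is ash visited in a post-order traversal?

5

Post-order visits the left subtree, then the right subtree, then the node.
At rose: go left to iris.
  At iris: go left to plum.
    At plum: go left to cedar.
      At cedar: go left to poppy.
        poppy is a leaf — visit poppy.
      At cedar: go right to moss.
        moss is a leaf — visit moss.
      Visit cedar.
    At plum: go right to ash.
      At ash: go left to hop.
        hop is a leaf — visit hop.
      At ash: no right child.
      Visit ash.
    Visit plum.
  At iris: go right to rye.
    rye is a leaf — visit rye.
  Visit iris.
At rose: go right to aster.
  At aster: go left to elm.
    elm is a leaf — visit elm.
  At aster: go right to mint.
    At mint: go left to lime.
      At lime: no left child.
      At lime: go right to kale.
        kale is a leaf — visit kale.
      Visit lime.
    At mint: no right child.
    Visit mint.
  Visit aster.
Visit rose.
Full post-order sequence: poppy, moss, cedar, hop, ash, plum, rye, iris, elm, kale, lime, mint, aster, rose.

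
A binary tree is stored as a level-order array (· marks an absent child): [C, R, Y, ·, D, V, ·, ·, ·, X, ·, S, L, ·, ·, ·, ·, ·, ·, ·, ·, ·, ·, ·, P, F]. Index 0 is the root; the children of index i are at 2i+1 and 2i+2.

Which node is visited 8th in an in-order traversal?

F

In-order visits the left subtree, then the node, then the right subtree.
At C: go left to R.
  At R: no left child.
  Visit R.
  At R: go right to D.
    At D: go left to X.
      X is a leaf — visit X.
    Visit D.
    At D: no right child.
Visit C.
At C: go right to Y.
  At Y: go left to V.
    At V: go left to S.
      At S: no left child.
      Visit S.
      At S: go right to P.
        P is a leaf — visit P.
    Visit V.
    At V: go right to L.
      At L: go left to F.
        F is a leaf — visit F.
      Visit L.
      At L: no right child.
  Visit Y.
  At Y: no right child.
Full in-order sequence: R, X, D, C, S, P, V, F, L, Y.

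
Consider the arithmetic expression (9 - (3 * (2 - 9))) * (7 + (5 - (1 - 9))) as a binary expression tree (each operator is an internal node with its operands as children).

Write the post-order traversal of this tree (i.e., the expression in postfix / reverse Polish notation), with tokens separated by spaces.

Post-order on an expression tree gives postfix notation: for each operator, emit left operand, right operand, then the operator.

9 3 2 9 - * - 7 5 1 9 - - + *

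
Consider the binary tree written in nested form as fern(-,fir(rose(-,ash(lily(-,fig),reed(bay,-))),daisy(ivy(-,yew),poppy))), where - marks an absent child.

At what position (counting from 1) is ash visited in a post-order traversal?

Post-order visits the left subtree, then the right subtree, then the node.
At fern: no left child.
At fern: go right to fir.
  At fir: go left to rose.
    At rose: no left child.
    At rose: go right to ash.
      At ash: go left to lily.
        At lily: no left child.
        At lily: go right to fig.
          fig is a leaf — visit fig.
        Visit lily.
      At ash: go right to reed.
        At reed: go left to bay.
          bay is a leaf — visit bay.
        At reed: no right child.
        Visit reed.
      Visit ash.
    Visit rose.
  At fir: go right to daisy.
    At daisy: go left to ivy.
      At ivy: no left child.
      At ivy: go right to yew.
        yew is a leaf — visit yew.
      Visit ivy.
    At daisy: go right to poppy.
      poppy is a leaf — visit poppy.
    Visit daisy.
  Visit fir.
Visit fern.
Full post-order sequence: fig, lily, bay, reed, ash, rose, yew, ivy, poppy, daisy, fir, fern.

5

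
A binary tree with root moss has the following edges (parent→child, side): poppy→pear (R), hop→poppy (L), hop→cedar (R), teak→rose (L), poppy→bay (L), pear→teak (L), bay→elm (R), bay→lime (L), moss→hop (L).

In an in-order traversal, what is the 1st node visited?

In-order visits the left subtree, then the node, then the right subtree.
At moss: go left to hop.
  At hop: go left to poppy.
    At poppy: go left to bay.
      At bay: go left to lime.
        lime is a leaf — visit lime.
      Visit bay.
      At bay: go right to elm.
        elm is a leaf — visit elm.
    Visit poppy.
    At poppy: go right to pear.
      At pear: go left to teak.
        At teak: go left to rose.
          rose is a leaf — visit rose.
        Visit teak.
        At teak: no right child.
      Visit pear.
      At pear: no right child.
  Visit hop.
  At hop: go right to cedar.
    cedar is a leaf — visit cedar.
Visit moss.
At moss: no right child.
Full in-order sequence: lime, bay, elm, poppy, rose, teak, pear, hop, cedar, moss.

lime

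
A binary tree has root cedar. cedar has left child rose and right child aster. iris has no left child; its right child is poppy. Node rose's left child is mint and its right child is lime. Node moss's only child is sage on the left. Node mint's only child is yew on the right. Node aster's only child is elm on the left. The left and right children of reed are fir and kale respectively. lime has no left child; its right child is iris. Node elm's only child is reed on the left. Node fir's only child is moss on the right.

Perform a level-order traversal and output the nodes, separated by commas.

Level-order visits nodes level by level from the root, left to right within each level.
Level 0: cedar
Level 1: rose, aster
Level 2: mint, lime, elm
Level 3: yew, iris, reed
Level 4: poppy, fir, kale
Level 5: moss
Level 6: sage

cedar, rose, aster, mint, lime, elm, yew, iris, reed, poppy, fir, kale, moss, sage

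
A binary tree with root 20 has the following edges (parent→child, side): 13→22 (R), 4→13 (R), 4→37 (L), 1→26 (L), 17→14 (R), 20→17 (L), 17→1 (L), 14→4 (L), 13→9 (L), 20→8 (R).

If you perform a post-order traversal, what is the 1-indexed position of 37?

3

Post-order visits the left subtree, then the right subtree, then the node.
At 20: go left to 17.
  At 17: go left to 1.
    At 1: go left to 26.
      26 is a leaf — visit 26.
    At 1: no right child.
    Visit 1.
  At 17: go right to 14.
    At 14: go left to 4.
      At 4: go left to 37.
        37 is a leaf — visit 37.
      At 4: go right to 13.
        At 13: go left to 9.
          9 is a leaf — visit 9.
        At 13: go right to 22.
          22 is a leaf — visit 22.
        Visit 13.
      Visit 4.
    At 14: no right child.
    Visit 14.
  Visit 17.
At 20: go right to 8.
  8 is a leaf — visit 8.
Visit 20.
Full post-order sequence: 26, 1, 37, 9, 22, 13, 4, 14, 17, 8, 20.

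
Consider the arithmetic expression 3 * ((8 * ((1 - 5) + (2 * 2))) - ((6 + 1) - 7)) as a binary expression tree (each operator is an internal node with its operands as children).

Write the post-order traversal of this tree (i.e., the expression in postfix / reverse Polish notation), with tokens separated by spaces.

3 8 1 5 - 2 2 * + * 6 1 + 7 - - *

Post-order on an expression tree gives postfix notation: for each operator, emit left operand, right operand, then the operator.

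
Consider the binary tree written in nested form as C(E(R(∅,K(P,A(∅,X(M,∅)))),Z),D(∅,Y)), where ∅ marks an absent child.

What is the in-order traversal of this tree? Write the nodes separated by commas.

In-order visits the left subtree, then the node, then the right subtree.
At C: go left to E.
  At E: go left to R.
    At R: no left child.
    Visit R.
    At R: go right to K.
      At K: go left to P.
        P is a leaf — visit P.
      Visit K.
      At K: go right to A.
        At A: no left child.
        Visit A.
        At A: go right to X.
          At X: go left to M.
            M is a leaf — visit M.
          Visit X.
          At X: no right child.
  Visit E.
  At E: go right to Z.
    Z is a leaf — visit Z.
Visit C.
At C: go right to D.
  At D: no left child.
  Visit D.
  At D: go right to Y.
    Y is a leaf — visit Y.

R, P, K, A, M, X, E, Z, C, D, Y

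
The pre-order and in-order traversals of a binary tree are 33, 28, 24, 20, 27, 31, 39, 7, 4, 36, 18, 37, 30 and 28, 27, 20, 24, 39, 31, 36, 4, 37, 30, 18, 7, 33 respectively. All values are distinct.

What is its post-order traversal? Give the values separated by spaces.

27 20 39 36 30 37 18 4 7 31 24 28 33

The first element of pre-order is the root; it splits in-order into left and right subtrees.
Root 33: left subtree has 12 nodes {28, 27, 20, 24, 39, 31, 36, 4, 37, 30, 18, 7}, right has 0 { }.
  Root 28: left subtree has 0 nodes { }, right has 11 {27, 20, 24, 39, 31, 36, 4, 37, 30, 18, 7}.
    Root 24: left subtree has 2 nodes {27, 20}, right has 8 {39, 31, 36, 4, 37, 30, 18, 7}.
      Root 20: left subtree has 1 node {27}, right has 0 { }.
      Root 31: left subtree has 1 node {39}, right has 6 {36, 4, 37, 30, 18, 7}.
        Root 7: left subtree has 5 nodes {36, 4, 37, 30, 18}, right has 0 { }.
          Root 4: left subtree has 1 node {36}, right has 3 {37, 30, 18}.
            Root 18: left subtree has 2 nodes {37, 30}, right has 0 { }.
              Root 37: left subtree has 0 nodes { }, right has 1 {30}.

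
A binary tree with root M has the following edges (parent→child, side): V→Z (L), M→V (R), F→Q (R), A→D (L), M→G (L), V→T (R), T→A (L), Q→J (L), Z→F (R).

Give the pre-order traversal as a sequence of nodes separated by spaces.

M G V Z F Q J T A D

Pre-order visits the node, then its left subtree, then its right subtree.
Visit M.
At M: go left to G.
  G is a leaf — visit G.
At M: go right to V.
  Visit V.
  At V: go left to Z.
    Visit Z.
    At Z: no left child.
    At Z: go right to F.
      Visit F.
      At F: no left child.
      At F: go right to Q.
        Visit Q.
        At Q: go left to J.
          J is a leaf — visit J.
        At Q: no right child.
  At V: go right to T.
    Visit T.
    At T: go left to A.
      Visit A.
      At A: go left to D.
        D is a leaf — visit D.
      At A: no right child.
    At T: no right child.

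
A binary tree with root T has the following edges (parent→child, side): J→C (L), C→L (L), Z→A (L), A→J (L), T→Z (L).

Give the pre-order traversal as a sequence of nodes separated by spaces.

T Z A J C L

Pre-order visits the node, then its left subtree, then its right subtree.
Visit T.
At T: go left to Z.
  Visit Z.
  At Z: go left to A.
    Visit A.
    At A: go left to J.
      Visit J.
      At J: go left to C.
        Visit C.
        At C: go left to L.
          L is a leaf — visit L.
        At C: no right child.
      At J: no right child.
    At A: no right child.
  At Z: no right child.
At T: no right child.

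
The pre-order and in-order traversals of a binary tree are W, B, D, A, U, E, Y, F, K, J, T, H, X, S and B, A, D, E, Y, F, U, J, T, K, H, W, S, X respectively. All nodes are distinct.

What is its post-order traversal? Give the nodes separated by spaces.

A F Y E T J H K U D B S X W

The first element of pre-order is the root; it splits in-order into left and right subtrees.
Root W: left subtree has 11 nodes {B, A, D, E, Y, F, U, J, T, K, H}, right has 2 {S, X}.
  Root B: left subtree has 0 nodes { }, right has 10 {A, D, E, Y, F, U, J, T, K, H}.
    Root D: left subtree has 1 node {A}, right has 8 {E, Y, F, U, J, T, K, H}.
      Root U: left subtree has 3 nodes {E, Y, F}, right has 4 {J, T, K, H}.
        Root E: left subtree has 0 nodes { }, right has 2 {Y, F}.
          Root Y: left subtree has 0 nodes { }, right has 1 {F}.
        Root K: left subtree has 2 nodes {J, T}, right has 1 {H}.
          Root J: left subtree has 0 nodes { }, right has 1 {T}.
  Root X: left subtree has 1 node {S}, right has 0 { }.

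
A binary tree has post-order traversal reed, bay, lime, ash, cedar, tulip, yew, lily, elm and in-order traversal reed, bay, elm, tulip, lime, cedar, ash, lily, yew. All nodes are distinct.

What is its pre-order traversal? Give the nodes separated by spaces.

The last element of post-order is the root; it splits in-order into left and right subtrees.
Root elm: left subtree has 2 nodes {reed, bay}, right has 6 {tulip, lime, cedar, ash, lily, yew}.
  Root bay: left subtree has 1 node {reed}, right has 0 { }.
  Root lily: left subtree has 4 nodes {tulip, lime, cedar, ash}, right has 1 {yew}.
    Root tulip: left subtree has 0 nodes { }, right has 3 {lime, cedar, ash}.
      Root cedar: left subtree has 1 node {lime}, right has 1 {ash}.

elm bay reed lily tulip cedar lime ash yew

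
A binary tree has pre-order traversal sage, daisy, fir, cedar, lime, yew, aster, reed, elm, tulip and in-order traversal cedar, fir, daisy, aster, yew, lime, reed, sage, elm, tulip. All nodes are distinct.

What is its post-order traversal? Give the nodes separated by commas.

cedar, fir, aster, yew, reed, lime, daisy, tulip, elm, sage

The first element of pre-order is the root; it splits in-order into left and right subtrees.
Root sage: left subtree has 7 nodes {cedar, fir, daisy, aster, yew, lime, reed}, right has 2 {elm, tulip}.
  Root daisy: left subtree has 2 nodes {cedar, fir}, right has 4 {aster, yew, lime, reed}.
    Root fir: left subtree has 1 node {cedar}, right has 0 { }.
    Root lime: left subtree has 2 nodes {aster, yew}, right has 1 {reed}.
      Root yew: left subtree has 1 node {aster}, right has 0 { }.
  Root elm: left subtree has 0 nodes { }, right has 1 {tulip}.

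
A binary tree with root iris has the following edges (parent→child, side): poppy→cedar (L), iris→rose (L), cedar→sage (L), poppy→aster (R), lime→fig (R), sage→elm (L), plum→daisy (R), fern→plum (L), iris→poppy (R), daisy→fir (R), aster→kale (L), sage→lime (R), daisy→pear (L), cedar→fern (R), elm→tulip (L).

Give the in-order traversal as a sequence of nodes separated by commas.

rose, iris, tulip, elm, sage, lime, fig, cedar, plum, pear, daisy, fir, fern, poppy, kale, aster

In-order visits the left subtree, then the node, then the right subtree.
At iris: go left to rose.
  rose is a leaf — visit rose.
Visit iris.
At iris: go right to poppy.
  At poppy: go left to cedar.
    At cedar: go left to sage.
      At sage: go left to elm.
        At elm: go left to tulip.
          tulip is a leaf — visit tulip.
        Visit elm.
        At elm: no right child.
      Visit sage.
      At sage: go right to lime.
        At lime: no left child.
        Visit lime.
        At lime: go right to fig.
          fig is a leaf — visit fig.
    Visit cedar.
    At cedar: go right to fern.
      At fern: go left to plum.
        At plum: no left child.
        Visit plum.
        At plum: go right to daisy.
          At daisy: go left to pear.
            pear is a leaf — visit pear.
          Visit daisy.
          At daisy: go right to fir.
            fir is a leaf — visit fir.
      Visit fern.
      At fern: no right child.
  Visit poppy.
  At poppy: go right to aster.
    At aster: go left to kale.
      kale is a leaf — visit kale.
    Visit aster.
    At aster: no right child.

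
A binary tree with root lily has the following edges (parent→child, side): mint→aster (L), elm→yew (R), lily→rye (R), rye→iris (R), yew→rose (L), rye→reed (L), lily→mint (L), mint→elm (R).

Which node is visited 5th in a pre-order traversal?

yew

Pre-order visits the node, then its left subtree, then its right subtree.
Visit lily.
At lily: go left to mint.
  Visit mint.
  At mint: go left to aster.
    aster is a leaf — visit aster.
  At mint: go right to elm.
    Visit elm.
    At elm: no left child.
    At elm: go right to yew.
      Visit yew.
      At yew: go left to rose.
        rose is a leaf — visit rose.
      At yew: no right child.
At lily: go right to rye.
  Visit rye.
  At rye: go left to reed.
    reed is a leaf — visit reed.
  At rye: go right to iris.
    iris is a leaf — visit iris.
Full pre-order sequence: lily, mint, aster, elm, yew, rose, rye, reed, iris.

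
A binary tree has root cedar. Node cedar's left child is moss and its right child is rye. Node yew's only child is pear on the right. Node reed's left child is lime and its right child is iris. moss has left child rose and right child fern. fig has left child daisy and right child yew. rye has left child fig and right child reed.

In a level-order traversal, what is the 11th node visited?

iris

Level-order visits nodes level by level from the root, left to right within each level.
Level 0: cedar
Level 1: moss, rye
Level 2: rose, fern, fig, reed
Level 3: daisy, yew, lime, iris
Level 4: pear
Full level-order sequence: cedar, moss, rye, rose, fern, fig, reed, daisy, yew, lime, iris, pear.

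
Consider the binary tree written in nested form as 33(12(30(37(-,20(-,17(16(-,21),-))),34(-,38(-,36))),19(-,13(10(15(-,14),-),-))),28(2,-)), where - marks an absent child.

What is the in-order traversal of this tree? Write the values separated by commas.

37, 20, 16, 21, 17, 30, 34, 38, 36, 12, 19, 15, 14, 10, 13, 33, 2, 28

In-order visits the left subtree, then the node, then the right subtree.
At 33: go left to 12.
  At 12: go left to 30.
    At 30: go left to 37.
      At 37: no left child.
      Visit 37.
      At 37: go right to 20.
        At 20: no left child.
        Visit 20.
        At 20: go right to 17.
          At 17: go left to 16.
            At 16: no left child.
            Visit 16.
            At 16: go right to 21.
              21 is a leaf — visit 21.
          Visit 17.
          At 17: no right child.
    Visit 30.
    At 30: go right to 34.
      At 34: no left child.
      Visit 34.
      At 34: go right to 38.
        At 38: no left child.
        Visit 38.
        At 38: go right to 36.
          36 is a leaf — visit 36.
  Visit 12.
  At 12: go right to 19.
    At 19: no left child.
    Visit 19.
    At 19: go right to 13.
      At 13: go left to 10.
        At 10: go left to 15.
          At 15: no left child.
          Visit 15.
          At 15: go right to 14.
            14 is a leaf — visit 14.
        Visit 10.
        At 10: no right child.
      Visit 13.
      At 13: no right child.
Visit 33.
At 33: go right to 28.
  At 28: go left to 2.
    2 is a leaf — visit 2.
  Visit 28.
  At 28: no right child.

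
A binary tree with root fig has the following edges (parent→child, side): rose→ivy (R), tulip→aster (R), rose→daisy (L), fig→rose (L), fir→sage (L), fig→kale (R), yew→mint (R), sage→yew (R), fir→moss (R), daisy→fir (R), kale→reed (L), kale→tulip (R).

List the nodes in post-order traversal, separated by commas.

Post-order visits the left subtree, then the right subtree, then the node.
At fig: go left to rose.
  At rose: go left to daisy.
    At daisy: no left child.
    At daisy: go right to fir.
      At fir: go left to sage.
        At sage: no left child.
        At sage: go right to yew.
          At yew: no left child.
          At yew: go right to mint.
            mint is a leaf — visit mint.
          Visit yew.
        Visit sage.
      At fir: go right to moss.
        moss is a leaf — visit moss.
      Visit fir.
    Visit daisy.
  At rose: go right to ivy.
    ivy is a leaf — visit ivy.
  Visit rose.
At fig: go right to kale.
  At kale: go left to reed.
    reed is a leaf — visit reed.
  At kale: go right to tulip.
    At tulip: no left child.
    At tulip: go right to aster.
      aster is a leaf — visit aster.
    Visit tulip.
  Visit kale.
Visit fig.

mint, yew, sage, moss, fir, daisy, ivy, rose, reed, aster, tulip, kale, fig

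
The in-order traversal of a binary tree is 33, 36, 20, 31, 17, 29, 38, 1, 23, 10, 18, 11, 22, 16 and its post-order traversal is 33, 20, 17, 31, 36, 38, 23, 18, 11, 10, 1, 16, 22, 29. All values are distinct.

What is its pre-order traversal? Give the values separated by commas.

29, 36, 33, 31, 20, 17, 22, 1, 38, 10, 23, 11, 18, 16

The last element of post-order is the root; it splits in-order into left and right subtrees.
Root 29: left subtree has 5 nodes {33, 36, 20, 31, 17}, right has 8 {38, 1, 23, 10, 18, 11, 22, 16}.
  Root 36: left subtree has 1 node {33}, right has 3 {20, 31, 17}.
    Root 31: left subtree has 1 node {20}, right has 1 {17}.
  Root 22: left subtree has 6 nodes {38, 1, 23, 10, 18, 11}, right has 1 {16}.
    Root 1: left subtree has 1 node {38}, right has 4 {23, 10, 18, 11}.
      Root 10: left subtree has 1 node {23}, right has 2 {18, 11}.
        Root 11: left subtree has 1 node {18}, right has 0 { }.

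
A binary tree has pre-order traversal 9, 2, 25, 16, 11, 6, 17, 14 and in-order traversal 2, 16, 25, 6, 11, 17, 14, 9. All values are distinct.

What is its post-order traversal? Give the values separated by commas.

16, 6, 14, 17, 11, 25, 2, 9

The first element of pre-order is the root; it splits in-order into left and right subtrees.
Root 9: left subtree has 7 nodes {2, 16, 25, 6, 11, 17, 14}, right has 0 { }.
  Root 2: left subtree has 0 nodes { }, right has 6 {16, 25, 6, 11, 17, 14}.
    Root 25: left subtree has 1 node {16}, right has 4 {6, 11, 17, 14}.
      Root 11: left subtree has 1 node {6}, right has 2 {17, 14}.
        Root 17: left subtree has 0 nodes { }, right has 1 {14}.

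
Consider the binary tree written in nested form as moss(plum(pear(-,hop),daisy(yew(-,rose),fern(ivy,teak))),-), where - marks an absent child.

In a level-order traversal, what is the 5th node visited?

Level-order visits nodes level by level from the root, left to right within each level.
Level 0: moss
Level 1: plum
Level 2: pear, daisy
Level 3: hop, yew, fern
Level 4: rose, ivy, teak
Full level-order sequence: moss, plum, pear, daisy, hop, yew, fern, rose, ivy, teak.

hop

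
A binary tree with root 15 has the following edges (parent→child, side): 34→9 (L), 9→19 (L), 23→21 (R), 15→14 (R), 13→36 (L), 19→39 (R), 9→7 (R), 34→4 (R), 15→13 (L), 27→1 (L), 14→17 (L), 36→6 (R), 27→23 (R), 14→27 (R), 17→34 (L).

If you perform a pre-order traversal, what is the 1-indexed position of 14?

5

Pre-order visits the node, then its left subtree, then its right subtree.
Visit 15.
At 15: go left to 13.
  Visit 13.
  At 13: go left to 36.
    Visit 36.
    At 36: no left child.
    At 36: go right to 6.
      6 is a leaf — visit 6.
  At 13: no right child.
At 15: go right to 14.
  Visit 14.
  At 14: go left to 17.
    Visit 17.
    At 17: go left to 34.
      Visit 34.
      At 34: go left to 9.
        Visit 9.
        At 9: go left to 19.
          Visit 19.
          At 19: no left child.
          At 19: go right to 39.
            39 is a leaf — visit 39.
        At 9: go right to 7.
          7 is a leaf — visit 7.
      At 34: go right to 4.
        4 is a leaf — visit 4.
    At 17: no right child.
  At 14: go right to 27.
    Visit 27.
    At 27: go left to 1.
      1 is a leaf — visit 1.
    At 27: go right to 23.
      Visit 23.
      At 23: no left child.
      At 23: go right to 21.
        21 is a leaf — visit 21.
Full pre-order sequence: 15, 13, 36, 6, 14, 17, 34, 9, 19, 39, 7, 4, 27, 1, 23, 21.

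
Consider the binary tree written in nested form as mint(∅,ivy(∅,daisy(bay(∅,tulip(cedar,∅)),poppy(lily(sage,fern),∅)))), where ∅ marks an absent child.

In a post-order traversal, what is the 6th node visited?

Post-order visits the left subtree, then the right subtree, then the node.
At mint: no left child.
At mint: go right to ivy.
  At ivy: no left child.
  At ivy: go right to daisy.
    At daisy: go left to bay.
      At bay: no left child.
      At bay: go right to tulip.
        At tulip: go left to cedar.
          cedar is a leaf — visit cedar.
        At tulip: no right child.
        Visit tulip.
      Visit bay.
    At daisy: go right to poppy.
      At poppy: go left to lily.
        At lily: go left to sage.
          sage is a leaf — visit sage.
        At lily: go right to fern.
          fern is a leaf — visit fern.
        Visit lily.
      At poppy: no right child.
      Visit poppy.
    Visit daisy.
  Visit ivy.
Visit mint.
Full post-order sequence: cedar, tulip, bay, sage, fern, lily, poppy, daisy, ivy, mint.

lily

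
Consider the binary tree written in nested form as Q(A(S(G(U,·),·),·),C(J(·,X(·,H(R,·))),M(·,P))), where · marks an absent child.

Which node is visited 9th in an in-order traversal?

H

In-order visits the left subtree, then the node, then the right subtree.
At Q: go left to A.
  At A: go left to S.
    At S: go left to G.
      At G: go left to U.
        U is a leaf — visit U.
      Visit G.
      At G: no right child.
    Visit S.
    At S: no right child.
  Visit A.
  At A: no right child.
Visit Q.
At Q: go right to C.
  At C: go left to J.
    At J: no left child.
    Visit J.
    At J: go right to X.
      At X: no left child.
      Visit X.
      At X: go right to H.
        At H: go left to R.
          R is a leaf — visit R.
        Visit H.
        At H: no right child.
  Visit C.
  At C: go right to M.
    At M: no left child.
    Visit M.
    At M: go right to P.
      P is a leaf — visit P.
Full in-order sequence: U, G, S, A, Q, J, X, R, H, C, M, P.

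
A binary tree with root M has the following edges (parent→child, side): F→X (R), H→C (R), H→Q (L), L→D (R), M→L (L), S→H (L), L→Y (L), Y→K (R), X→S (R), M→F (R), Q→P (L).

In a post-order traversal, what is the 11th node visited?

F

Post-order visits the left subtree, then the right subtree, then the node.
At M: go left to L.
  At L: go left to Y.
    At Y: no left child.
    At Y: go right to K.
      K is a leaf — visit K.
    Visit Y.
  At L: go right to D.
    D is a leaf — visit D.
  Visit L.
At M: go right to F.
  At F: no left child.
  At F: go right to X.
    At X: no left child.
    At X: go right to S.
      At S: go left to H.
        At H: go left to Q.
          At Q: go left to P.
            P is a leaf — visit P.
          At Q: no right child.
          Visit Q.
        At H: go right to C.
          C is a leaf — visit C.
        Visit H.
      At S: no right child.
      Visit S.
    Visit X.
  Visit F.
Visit M.
Full post-order sequence: K, Y, D, L, P, Q, C, H, S, X, F, M.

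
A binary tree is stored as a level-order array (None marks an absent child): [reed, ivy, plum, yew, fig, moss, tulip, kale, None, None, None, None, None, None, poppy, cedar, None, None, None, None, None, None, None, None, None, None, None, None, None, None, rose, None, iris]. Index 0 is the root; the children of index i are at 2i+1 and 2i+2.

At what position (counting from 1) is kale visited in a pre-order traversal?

4

Pre-order visits the node, then its left subtree, then its right subtree.
Visit reed.
At reed: go left to ivy.
  Visit ivy.
  At ivy: go left to yew.
    Visit yew.
    At yew: go left to kale.
      Visit kale.
      At kale: go left to cedar.
        Visit cedar.
        At cedar: no left child.
        At cedar: go right to iris.
          iris is a leaf — visit iris.
      At kale: no right child.
    At yew: no right child.
  At ivy: go right to fig.
    fig is a leaf — visit fig.
At reed: go right to plum.
  Visit plum.
  At plum: go left to moss.
    moss is a leaf — visit moss.
  At plum: go right to tulip.
    Visit tulip.
    At tulip: no left child.
    At tulip: go right to poppy.
      Visit poppy.
      At poppy: no left child.
      At poppy: go right to rose.
        rose is a leaf — visit rose.
Full pre-order sequence: reed, ivy, yew, kale, cedar, iris, fig, plum, moss, tulip, poppy, rose.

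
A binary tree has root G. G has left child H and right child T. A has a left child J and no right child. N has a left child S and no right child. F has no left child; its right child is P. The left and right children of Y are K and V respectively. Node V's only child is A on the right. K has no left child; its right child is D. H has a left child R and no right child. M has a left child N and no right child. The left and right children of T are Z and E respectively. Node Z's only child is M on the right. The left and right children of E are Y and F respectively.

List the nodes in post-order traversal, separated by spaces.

R H S N M Z D K J A V Y P F E T G

Post-order visits the left subtree, then the right subtree, then the node.
At G: go left to H.
  At H: go left to R.
    R is a leaf — visit R.
  At H: no right child.
  Visit H.
At G: go right to T.
  At T: go left to Z.
    At Z: no left child.
    At Z: go right to M.
      At M: go left to N.
        At N: go left to S.
          S is a leaf — visit S.
        At N: no right child.
        Visit N.
      At M: no right child.
      Visit M.
    Visit Z.
  At T: go right to E.
    At E: go left to Y.
      At Y: go left to K.
        At K: no left child.
        At K: go right to D.
          D is a leaf — visit D.
        Visit K.
      At Y: go right to V.
        At V: no left child.
        At V: go right to A.
          At A: go left to J.
            J is a leaf — visit J.
          At A: no right child.
          Visit A.
        Visit V.
      Visit Y.
    At E: go right to F.
      At F: no left child.
      At F: go right to P.
        P is a leaf — visit P.
      Visit F.
    Visit E.
  Visit T.
Visit G.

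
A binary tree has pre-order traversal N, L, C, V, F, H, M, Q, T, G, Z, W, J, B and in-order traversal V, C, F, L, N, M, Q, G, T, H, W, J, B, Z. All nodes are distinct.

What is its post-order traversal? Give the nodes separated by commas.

The first element of pre-order is the root; it splits in-order into left and right subtrees.
Root N: left subtree has 4 nodes {V, C, F, L}, right has 9 {M, Q, G, T, H, W, J, B, Z}.
  Root L: left subtree has 3 nodes {V, C, F}, right has 0 { }.
    Root C: left subtree has 1 node {V}, right has 1 {F}.
  Root H: left subtree has 4 nodes {M, Q, G, T}, right has 4 {W, J, B, Z}.
    Root M: left subtree has 0 nodes { }, right has 3 {Q, G, T}.
      Root Q: left subtree has 0 nodes { }, right has 2 {G, T}.
        Root T: left subtree has 1 node {G}, right has 0 { }.
    Root Z: left subtree has 3 nodes {W, J, B}, right has 0 { }.
      Root W: left subtree has 0 nodes { }, right has 2 {J, B}.
        Root J: left subtree has 0 nodes { }, right has 1 {B}.

V, F, C, L, G, T, Q, M, B, J, W, Z, H, N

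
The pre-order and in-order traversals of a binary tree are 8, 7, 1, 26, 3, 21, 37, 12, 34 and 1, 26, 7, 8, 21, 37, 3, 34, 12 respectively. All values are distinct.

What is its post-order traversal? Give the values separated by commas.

The first element of pre-order is the root; it splits in-order into left and right subtrees.
Root 8: left subtree has 3 nodes {1, 26, 7}, right has 5 {21, 37, 3, 34, 12}.
  Root 7: left subtree has 2 nodes {1, 26}, right has 0 { }.
    Root 1: left subtree has 0 nodes { }, right has 1 {26}.
  Root 3: left subtree has 2 nodes {21, 37}, right has 2 {34, 12}.
    Root 21: left subtree has 0 nodes { }, right has 1 {37}.
    Root 12: left subtree has 1 node {34}, right has 0 { }.

26, 1, 7, 37, 21, 34, 12, 3, 8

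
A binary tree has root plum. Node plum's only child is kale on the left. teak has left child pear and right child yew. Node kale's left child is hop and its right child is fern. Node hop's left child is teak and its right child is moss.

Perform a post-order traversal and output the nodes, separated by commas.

Post-order visits the left subtree, then the right subtree, then the node.
At plum: go left to kale.
  At kale: go left to hop.
    At hop: go left to teak.
      At teak: go left to pear.
        pear is a leaf — visit pear.
      At teak: go right to yew.
        yew is a leaf — visit yew.
      Visit teak.
    At hop: go right to moss.
      moss is a leaf — visit moss.
    Visit hop.
  At kale: go right to fern.
    fern is a leaf — visit fern.
  Visit kale.
At plum: no right child.
Visit plum.

pear, yew, teak, moss, hop, fern, kale, plum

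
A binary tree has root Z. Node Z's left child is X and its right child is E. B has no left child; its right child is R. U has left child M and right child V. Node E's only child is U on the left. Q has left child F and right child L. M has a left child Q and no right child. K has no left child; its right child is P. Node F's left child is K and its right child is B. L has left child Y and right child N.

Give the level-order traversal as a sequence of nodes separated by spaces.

Level-order visits nodes level by level from the root, left to right within each level.
Level 0: Z
Level 1: X, E
Level 2: U
Level 3: M, V
Level 4: Q
Level 5: F, L
Level 6: K, B, Y, N
Level 7: P, R

Z X E U M V Q F L K B Y N P R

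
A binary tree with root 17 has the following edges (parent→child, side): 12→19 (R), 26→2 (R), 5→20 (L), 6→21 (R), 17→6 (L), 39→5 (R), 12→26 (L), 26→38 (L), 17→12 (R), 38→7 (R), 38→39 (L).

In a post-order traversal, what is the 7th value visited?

Post-order visits the left subtree, then the right subtree, then the node.
At 17: go left to 6.
  At 6: no left child.
  At 6: go right to 21.
    21 is a leaf — visit 21.
  Visit 6.
At 17: go right to 12.
  At 12: go left to 26.
    At 26: go left to 38.
      At 38: go left to 39.
        At 39: no left child.
        At 39: go right to 5.
          At 5: go left to 20.
            20 is a leaf — visit 20.
          At 5: no right child.
          Visit 5.
        Visit 39.
      At 38: go right to 7.
        7 is a leaf — visit 7.
      Visit 38.
    At 26: go right to 2.
      2 is a leaf — visit 2.
    Visit 26.
  At 12: go right to 19.
    19 is a leaf — visit 19.
  Visit 12.
Visit 17.
Full post-order sequence: 21, 6, 20, 5, 39, 7, 38, 2, 26, 19, 12, 17.

38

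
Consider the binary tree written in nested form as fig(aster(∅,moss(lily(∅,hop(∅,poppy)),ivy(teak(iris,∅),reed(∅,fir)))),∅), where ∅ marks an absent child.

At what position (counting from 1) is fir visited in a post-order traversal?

6

Post-order visits the left subtree, then the right subtree, then the node.
At fig: go left to aster.
  At aster: no left child.
  At aster: go right to moss.
    At moss: go left to lily.
      At lily: no left child.
      At lily: go right to hop.
        At hop: no left child.
        At hop: go right to poppy.
          poppy is a leaf — visit poppy.
        Visit hop.
      Visit lily.
    At moss: go right to ivy.
      At ivy: go left to teak.
        At teak: go left to iris.
          iris is a leaf — visit iris.
        At teak: no right child.
        Visit teak.
      At ivy: go right to reed.
        At reed: no left child.
        At reed: go right to fir.
          fir is a leaf — visit fir.
        Visit reed.
      Visit ivy.
    Visit moss.
  Visit aster.
At fig: no right child.
Visit fig.
Full post-order sequence: poppy, hop, lily, iris, teak, fir, reed, ivy, moss, aster, fig.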